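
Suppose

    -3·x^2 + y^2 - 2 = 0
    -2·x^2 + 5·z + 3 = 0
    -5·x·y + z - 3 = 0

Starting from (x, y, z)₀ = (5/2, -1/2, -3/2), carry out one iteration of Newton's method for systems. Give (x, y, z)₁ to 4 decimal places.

At (5/2, -1/2, -3/2): F = (-20.5000, -17.0000, 1.7500).
Jacobian J = [[-6·x, 2·y, 0], [-4·x, 0, 5], [-5·y, -5·x, 1]].
At the point, J = [[-15.0000, -1.0000, 0.0000], [-10.0000, 0.0000, 5.0000], [2.5000, -12.5000, 1.0000]] (det J = -960.0000).
Solving J·Δ = −F gives Δ = (-1.3615, -0.0781, 0.6771).
Then the next iterate is (x, y, z)₁ = (1.1385, -0.5781, -0.8229).

(1.1385, -0.5781, -0.8229)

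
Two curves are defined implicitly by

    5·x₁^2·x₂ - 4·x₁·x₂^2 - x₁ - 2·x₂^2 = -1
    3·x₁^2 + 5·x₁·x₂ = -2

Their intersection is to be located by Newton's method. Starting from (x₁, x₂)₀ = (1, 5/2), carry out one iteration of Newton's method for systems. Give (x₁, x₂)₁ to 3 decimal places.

(0.317, 1.527)

At (1, 5/2): F = (-25.000, 17.500).
Jacobian J = [[10·x₁·x₂ - 4·x₂^2 - 1, 5·x₁^2 - 8·x₁·x₂ - 4·x₂], [6·x₁ + 5·x₂, 5·x₁]].
At the point, J = [[-1.000, -25.000], [18.500, 5.000]] (det J = 457.500).
Solving J·Δ = −F gives Δ = (-0.683, -0.973).
Then the next iterate is (x₁, x₂)₁ = (0.317, 1.527).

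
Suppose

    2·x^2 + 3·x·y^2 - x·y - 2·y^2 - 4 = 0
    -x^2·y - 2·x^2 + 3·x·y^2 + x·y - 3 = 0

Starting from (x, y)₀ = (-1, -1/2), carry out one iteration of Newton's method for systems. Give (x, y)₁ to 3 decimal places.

At (-1, -1/2): F = (-3.750, -4.750).
Jacobian J = [[4·x + 3·y^2 - y, 6·x·y - x - 4·y], [-2·x·y - 4·x + 3·y^2 + y, -x^2 + 6·x·y + x]].
At the point, J = [[-2.750, 6.000], [3.250, 1.000]] (det J = -22.250).
Solving J·Δ = −F gives Δ = (1.112, 1.135).
Then the next iterate is (x, y)₁ = (0.112, 0.635).

(0.112, 0.635)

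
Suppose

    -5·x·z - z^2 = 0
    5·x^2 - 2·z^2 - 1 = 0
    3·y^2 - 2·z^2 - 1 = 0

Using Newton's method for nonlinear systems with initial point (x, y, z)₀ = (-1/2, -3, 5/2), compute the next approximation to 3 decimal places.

(-0.228, -1.494, 1.139)

At (-1/2, -3, 5/2): F = (0.000, -12.250, 13.500).
Jacobian J = [[-5·z, 0, -5·x - 2·z], [10·x, 0, -4·z], [0, 6·y, -4·z]].
At the point, J = [[-12.500, 0.000, -2.500], [-5.000, 0.000, -10.000], [0.000, -18.000, -10.000]] (det J = 2025.000).
Solving J·Δ = −F gives Δ = (0.272, 1.506, -1.361).
Then the next iterate is (x, y, z)₁ = (-0.228, -1.494, 1.139).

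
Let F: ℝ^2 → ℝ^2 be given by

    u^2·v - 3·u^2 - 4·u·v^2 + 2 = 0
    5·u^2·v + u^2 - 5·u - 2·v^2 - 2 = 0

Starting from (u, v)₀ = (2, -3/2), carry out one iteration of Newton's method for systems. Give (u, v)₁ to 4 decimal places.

(0.1566, -2.0633)

At (2, -3/2): F = (-34.0000, -42.5000).
Jacobian J = [[2·u·v - 6·u - 4·v^2, u^2 - 8·u·v], [10·u·v + 2·u - 5, 5·u^2 - 4·v]].
At the point, J = [[-27.0000, 28.0000], [-31.0000, 26.0000]] (det J = 166.0000).
Solving J·Δ = −F gives Δ = (-1.8434, -0.5633).
Then the next iterate is (u, v)₁ = (0.1566, -2.0633).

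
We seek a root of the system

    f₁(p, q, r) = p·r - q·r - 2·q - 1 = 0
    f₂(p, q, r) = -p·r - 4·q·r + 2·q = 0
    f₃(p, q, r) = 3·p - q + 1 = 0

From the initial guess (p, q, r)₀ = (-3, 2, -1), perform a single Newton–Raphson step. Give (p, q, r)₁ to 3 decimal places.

(-0.348, -0.043, -1.122)

At (-3, 2, -1): F = (0.000, 9.000, -10.000).
Jacobian J = [[r, -r - 2, p - q], [-r, -4·r + 2, -p - 4·q], [3, -1, 0]].
At the point, J = [[-1.000, -1.000, -5.000], [1.000, 6.000, -5.000], [3.000, -1.000, 0.000]] (det J = 115.000).
Solving J·Δ = −F gives Δ = (2.652, -2.043, -0.122).
Then the next iterate is (p, q, r)₁ = (-0.348, -0.043, -1.122).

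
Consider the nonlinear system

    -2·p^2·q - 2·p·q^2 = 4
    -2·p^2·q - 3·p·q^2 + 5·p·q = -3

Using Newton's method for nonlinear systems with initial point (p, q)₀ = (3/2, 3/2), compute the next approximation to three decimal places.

(-3.383, 5.086)

At (3/2, 3/2): F = (-17.500, -2.625).
Jacobian J = [[-4·p·q - 2·q^2, -2·p^2 - 4·p·q], [-4·p·q - 3·q^2 + 5·q, -2·p^2 - 6·p·q + 5·p]].
At the point, J = [[-13.500, -13.500], [-8.250, -10.500]] (det J = 30.375).
Solving J·Δ = −F gives Δ = (-4.883, 3.586).
Then the next iterate is (p, q)₁ = (-3.383, 5.086).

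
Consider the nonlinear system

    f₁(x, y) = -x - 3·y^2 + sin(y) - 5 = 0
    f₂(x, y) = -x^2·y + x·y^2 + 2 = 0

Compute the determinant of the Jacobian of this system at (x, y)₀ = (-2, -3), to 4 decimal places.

J = [[-1, -6·y + cos(y)], [-2·x·y + y^2, -x^2 + 2·x·y]].
At the point, J = [[-1.0000, 17.010008], [-3.0000, 8.0000]].
det J = 43.0300.

43.0300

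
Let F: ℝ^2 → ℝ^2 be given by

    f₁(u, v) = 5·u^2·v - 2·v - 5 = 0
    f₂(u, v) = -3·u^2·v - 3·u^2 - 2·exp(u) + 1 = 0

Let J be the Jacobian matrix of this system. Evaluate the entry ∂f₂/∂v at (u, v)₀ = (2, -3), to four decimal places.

-12.0000

∂f₂/∂v = -3·u^2.
At (2, -3) this is -12.0000.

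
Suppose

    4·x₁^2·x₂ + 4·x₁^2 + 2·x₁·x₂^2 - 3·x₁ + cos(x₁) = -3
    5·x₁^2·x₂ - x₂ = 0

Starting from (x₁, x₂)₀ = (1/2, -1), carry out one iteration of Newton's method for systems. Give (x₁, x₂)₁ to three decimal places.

At (1/2, -1): F = (3.37758, -0.250).
Jacobian J = [[8·x₁·x₂ + 8·x₁ + 2·x₂^2 - sin(x₁) - 3, 4·x₁^2 + 4·x₁·x₂], [10·x₁·x₂, 5·x₁^2 - 1]].
At the point, J = [[-1.47943, -1.000], [-5.000, 0.250]] (det J = -5.36986).
Solving J·Δ = −F gives Δ = (0.111, 3.214).
Then the next iterate is (x₁, x₂)₁ = (0.611, 2.214).

(0.611, 2.214)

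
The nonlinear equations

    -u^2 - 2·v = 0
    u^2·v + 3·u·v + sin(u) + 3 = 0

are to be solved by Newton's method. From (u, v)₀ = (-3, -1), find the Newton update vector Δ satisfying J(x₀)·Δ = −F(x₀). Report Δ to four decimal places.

(-1.4223, -7.7670)

At (-3, -1): F = (-7.0000, 2.858880).
Jacobian J = [[-2·u, -2], [2·u·v + 3·v + cos(u), u^2 + 3·u]].
At the point, J = [[6.0000, -2.0000], [2.010008, 0.0000]] (det J = 4.020015).
Solving J·Δ = −F gives Δ = (-1.4223, -7.7670).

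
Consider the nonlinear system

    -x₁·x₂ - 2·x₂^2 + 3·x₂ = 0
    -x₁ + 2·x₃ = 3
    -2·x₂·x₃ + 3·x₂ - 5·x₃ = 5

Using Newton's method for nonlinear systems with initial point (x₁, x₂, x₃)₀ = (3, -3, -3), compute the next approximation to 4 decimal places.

At (3, -3, -3): F = (-18.0000, -12.0000, -17.0000).
Jacobian J = [[-x₂, -x₁ - 4·x₂ + 3, 0], [-1, 0, 2], [0, -2·x₃ + 3, -2·x₂ - 5]].
At the point, J = [[3.0000, 12.0000, 0.0000], [-1.0000, 0.0000, 2.0000], [0.0000, 9.0000, 1.0000]] (det J = -42.0000).
Solving J·Δ = −F gives Δ = (1.4286, 1.1429, 6.7143).
Then the next iterate is (x₁, x₂, x₃)₁ = (4.4286, -1.8571, 3.7143).

(4.4286, -1.8571, 3.7143)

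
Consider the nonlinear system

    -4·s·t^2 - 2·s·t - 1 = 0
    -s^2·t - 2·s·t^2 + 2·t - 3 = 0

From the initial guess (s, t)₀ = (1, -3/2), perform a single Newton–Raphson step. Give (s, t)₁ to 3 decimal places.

(2.519, 0.111)

At (1, -3/2): F = (-7.000, -9.000).
Jacobian J = [[-4·t^2 - 2·t, -8·s·t - 2·s], [-2·s·t - 2·t^2, -s^2 - 4·s·t + 2]].
At the point, J = [[-6.000, 10.000], [-1.500, 7.000]] (det J = -27.000).
Solving J·Δ = −F gives Δ = (1.519, 1.611).
Then the next iterate is (s, t)₁ = (2.519, 0.111).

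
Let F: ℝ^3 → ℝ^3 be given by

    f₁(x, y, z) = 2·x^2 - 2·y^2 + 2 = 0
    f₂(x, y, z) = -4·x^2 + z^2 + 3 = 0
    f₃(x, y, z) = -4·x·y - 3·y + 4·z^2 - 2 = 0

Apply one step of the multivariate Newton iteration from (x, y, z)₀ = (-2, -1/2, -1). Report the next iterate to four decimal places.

At (-2, -1/2, -1): F = (9.5000, -12.0000, -0.5000).
Jacobian J = [[4·x, -4·y, 0], [-8·x, 0, 2·z], [-4·y, -4·x - 3, 8·z]].
At the point, J = [[-8.0000, 2.0000, 0.0000], [16.0000, 0.0000, -2.0000], [2.0000, 5.0000, -8.0000]] (det J = 168.0000).
Solving J·Δ = −F gives Δ = (0.5655, -2.4881, -1.4762).
Then the next iterate is (x, y, z)₁ = (-1.4345, -2.9881, -2.4762).

(-1.4345, -2.9881, -2.4762)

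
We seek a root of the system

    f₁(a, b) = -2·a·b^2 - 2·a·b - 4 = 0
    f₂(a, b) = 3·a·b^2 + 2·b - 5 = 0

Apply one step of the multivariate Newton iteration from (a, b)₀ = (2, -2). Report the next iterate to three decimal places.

(3.500, -0.500)

At (2, -2): F = (-12.000, 15.000).
Jacobian J = [[-2·b^2 - 2·b, -4·a·b - 2·a], [3·b^2, 6·a·b + 2]].
At the point, J = [[-4.000, 12.000], [12.000, -22.000]] (det J = -56.000).
Solving J·Δ = −F gives Δ = (1.500, 1.500).
Then the next iterate is (a, b)₁ = (3.500, -0.500).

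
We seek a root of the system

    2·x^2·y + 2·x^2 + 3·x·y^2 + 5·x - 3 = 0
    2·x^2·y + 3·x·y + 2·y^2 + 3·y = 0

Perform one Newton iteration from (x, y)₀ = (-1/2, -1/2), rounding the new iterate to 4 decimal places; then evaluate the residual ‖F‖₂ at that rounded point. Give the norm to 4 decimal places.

101.9045

At (-1/2, -1/2): F = (-5.6250, -0.5000).
Jacobian J = [[4·x·y + 4·x + 3·y^2 + 5, 2·x^2 + 6·x·y], [4·x·y + 3·y, 2·x^2 + 3·x + 4·y + 3]].
At the point, J = [[4.7500, 2.0000], [-0.5000, 0.0000]] (det J = 1.0000).
Solving J·Δ = −F gives Δ = (-1.0000, 5.1875).
Then the next iterate is (x, y)₁ = (-1.5000, 4.6875).
Re-evaluating at (-1.5000, 4.6875): F = (-83.783203, 58.007812), so ‖F‖₂ = 101.9045.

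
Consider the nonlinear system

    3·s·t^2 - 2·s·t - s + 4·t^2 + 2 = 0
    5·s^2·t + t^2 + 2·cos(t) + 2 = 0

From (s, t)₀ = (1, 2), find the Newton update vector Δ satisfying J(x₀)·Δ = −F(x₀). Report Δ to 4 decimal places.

(-0.4573, -0.8384)

At (1, 2): F = (25.0000, 15.167706).
Jacobian J = [[3·t^2 - 2·t - 1, 6·s·t - 2·s + 8·t], [10·s·t, 5·s^2 + 2·t - 2·sin(t)]].
At the point, J = [[7.0000, 26.0000], [20.0000, 7.181405]] (det J = -469.730164).
Solving J·Δ = −F gives Δ = (-0.4573, -0.8384).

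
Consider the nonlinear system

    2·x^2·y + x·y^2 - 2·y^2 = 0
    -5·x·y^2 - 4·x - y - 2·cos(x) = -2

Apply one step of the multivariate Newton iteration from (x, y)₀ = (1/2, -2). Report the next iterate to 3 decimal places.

(0.497, -0.923)

At (1/2, -2): F = (-7.000, -9.75517).
Jacobian J = [[4·x·y + y^2, 2·x^2 + 2·x·y - 4·y], [-5·y^2 + 2·sin(x) - 4, -10·x·y - 1]].
At the point, J = [[0.000, 6.500], [-23.04115, 9.000]] (det J = 149.76747).
Solving J·Δ = −F gives Δ = (-0.003, 1.077).
Then the next iterate is (x, y)₁ = (0.497, -0.923).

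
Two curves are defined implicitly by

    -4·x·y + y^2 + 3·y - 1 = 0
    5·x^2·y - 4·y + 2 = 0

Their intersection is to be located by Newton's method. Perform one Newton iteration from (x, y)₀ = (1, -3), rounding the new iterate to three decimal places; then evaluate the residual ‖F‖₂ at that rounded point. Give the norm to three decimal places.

2.470

At (1, -3): F = (11.000, -1.000).
Jacobian J = [[-4·y, -4·x + 2·y + 3], [10·x·y, 5·x^2 - 4]].
At the point, J = [[12.000, -7.000], [-30.000, 1.000]] (det J = -198.000).
Solving J·Δ = −F gives Δ = (0.020, 1.606).
Then the next iterate is (x, y)₁ = (1.020, -1.394).
Re-evaluating at (1.020, -1.394): F = (2.44876, 0.32441), so ‖F‖₂ = 2.470.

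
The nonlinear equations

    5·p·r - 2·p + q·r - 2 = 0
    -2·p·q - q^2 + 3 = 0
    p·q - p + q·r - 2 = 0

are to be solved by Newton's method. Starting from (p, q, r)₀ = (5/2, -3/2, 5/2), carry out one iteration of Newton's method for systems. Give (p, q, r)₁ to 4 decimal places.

At (5/2, -3/2, 5/2): F = (20.5000, 8.2500, -12.0000).
Jacobian J = [[5·r - 2, r, 5·p + q], [-2·q, -2·p - 2·q, 0], [q - 1, p + r, q]].
At the point, J = [[10.5000, 2.5000, 11.0000], [3.0000, -2.0000, 0.0000], [-2.5000, 5.0000, -1.5000]] (det J = 152.7500).
Solving J·Δ = −F gives Δ = (-1.8474, 1.3539, -0.4079).
Then the next iterate is (p, q, r)₁ = (0.6526, -0.1461, 2.0921).

(0.6526, -0.1461, 2.0921)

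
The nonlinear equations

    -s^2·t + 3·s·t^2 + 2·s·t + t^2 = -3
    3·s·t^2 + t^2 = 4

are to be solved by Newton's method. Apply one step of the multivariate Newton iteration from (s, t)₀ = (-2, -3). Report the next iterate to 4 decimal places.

(-0.3395, -2.8611)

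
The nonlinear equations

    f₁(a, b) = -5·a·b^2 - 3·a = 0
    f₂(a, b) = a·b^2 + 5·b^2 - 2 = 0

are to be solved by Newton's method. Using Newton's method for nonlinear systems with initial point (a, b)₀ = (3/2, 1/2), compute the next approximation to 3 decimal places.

(-0.218, 0.624)

At (3/2, 1/2): F = (-6.375, -0.375).
Jacobian J = [[-5·b^2 - 3, -10·a·b], [b^2, 2·a·b + 10·b]].
At the point, J = [[-4.250, -7.500], [0.250, 6.500]] (det J = -25.750).
Solving J·Δ = −F gives Δ = (-1.718, 0.124).
Then the next iterate is (a, b)₁ = (-0.218, 0.624).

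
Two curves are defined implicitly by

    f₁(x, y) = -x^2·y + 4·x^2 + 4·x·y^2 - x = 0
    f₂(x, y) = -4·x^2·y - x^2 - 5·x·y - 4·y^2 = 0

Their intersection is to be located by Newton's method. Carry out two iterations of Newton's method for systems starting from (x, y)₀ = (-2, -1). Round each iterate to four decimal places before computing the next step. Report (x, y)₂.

At (-2, -1): F = (14.0000, -2.0000).
Jacobian J = [[-2·x·y + 8·x + 4·y^2 - 1, -x^2 + 8·x·y], [-8·x·y - 2·x - 5·y, -4·x^2 - 5·x - 8·y]].
At the point, J = [[-17.0000, 12.0000], [-7.0000, 2.0000]] (det J = 50.0000).
Solving J·Δ = −F gives Δ = (-1.0400, -2.6400).
Then the next iterate is (x, y)₁ = (-3.0400, -3.6400).
Round to (-3.0400, -3.6400) and repeat: F = (-87.469312, 16.989696), J = [[5.5472, 79.2832], [-64.2448, 7.3536]].
Δ = (0.3876, 1.0761), so (x, y)₂ = (-2.6524, -2.5639).

(-2.6524, -2.5639)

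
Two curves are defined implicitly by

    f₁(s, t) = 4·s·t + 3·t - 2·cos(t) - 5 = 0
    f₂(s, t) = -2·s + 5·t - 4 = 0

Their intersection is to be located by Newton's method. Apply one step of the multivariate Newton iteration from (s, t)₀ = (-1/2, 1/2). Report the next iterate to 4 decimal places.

At (-1/2, 1/2): F = (-6.255165, -0.5000).
Jacobian J = [[4·t, 4·s + 2·sin(t) + 3], [-2, 5]].
At the point, J = [[2.0000, 1.958851], [-2.0000, 5.0000]] (det J = 13.917702).
Solving J·Δ = −F gives Δ = (2.1768, 0.9707).
Then the next iterate is (s, t)₁ = (1.6768, 1.4707).

(1.6768, 1.4707)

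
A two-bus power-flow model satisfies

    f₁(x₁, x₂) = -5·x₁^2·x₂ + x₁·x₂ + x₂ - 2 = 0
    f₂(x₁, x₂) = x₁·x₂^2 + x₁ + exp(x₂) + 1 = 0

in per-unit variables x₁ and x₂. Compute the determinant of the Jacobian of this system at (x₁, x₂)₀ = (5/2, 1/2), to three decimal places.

-15.097

J = [[-10·x₁·x₂ + x₂, -5·x₁^2 + x₁ + 1], [x₂^2 + 1, 2·x₁·x₂ + exp(x₂)]].
At the point, J = [[-12.000, -27.750], [1.250, 4.14872]].
det J = -15.097.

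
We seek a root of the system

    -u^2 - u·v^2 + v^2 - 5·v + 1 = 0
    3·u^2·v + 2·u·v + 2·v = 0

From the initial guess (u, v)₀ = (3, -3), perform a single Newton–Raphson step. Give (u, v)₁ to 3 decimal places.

At (3, -3): F = (-11.000, -105.000).
Jacobian J = [[-2·u - v^2, -2·u·v + 2·v - 5], [6·u·v + 2·v, 3·u^2 + 2·u + 2]].
At the point, J = [[-15.000, 7.000], [-60.000, 35.000]] (det J = -105.000).
Solving J·Δ = −F gives Δ = (3.333, 8.714).
Then the next iterate is (u, v)₁ = (6.333, 5.714).

(6.333, 5.714)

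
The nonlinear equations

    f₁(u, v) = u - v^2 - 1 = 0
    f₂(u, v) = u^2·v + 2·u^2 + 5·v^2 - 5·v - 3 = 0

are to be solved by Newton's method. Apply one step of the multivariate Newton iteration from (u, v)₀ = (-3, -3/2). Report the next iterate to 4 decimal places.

(1.0000, -0.7500)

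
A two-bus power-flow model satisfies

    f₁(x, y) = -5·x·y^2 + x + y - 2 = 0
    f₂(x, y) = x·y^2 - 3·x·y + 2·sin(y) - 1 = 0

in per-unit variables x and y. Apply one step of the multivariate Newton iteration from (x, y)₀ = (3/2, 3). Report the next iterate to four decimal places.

At (3/2, 3): F = (-65.0000, -0.717760).
Jacobian J = [[-5·y^2 + 1, -10·x·y + 1], [y^2 - 3·y, 2·x·y - 3·x + 2·cos(y)]].
At the point, J = [[-44.0000, -44.0000], [0.0000, 2.520015]] (det J = -110.880660).
Solving J·Δ = −F gives Δ = (-1.7621, 0.2848).
Then the next iterate is (x, y)₁ = (-0.2621, 3.2848).

(-0.2621, 3.2848)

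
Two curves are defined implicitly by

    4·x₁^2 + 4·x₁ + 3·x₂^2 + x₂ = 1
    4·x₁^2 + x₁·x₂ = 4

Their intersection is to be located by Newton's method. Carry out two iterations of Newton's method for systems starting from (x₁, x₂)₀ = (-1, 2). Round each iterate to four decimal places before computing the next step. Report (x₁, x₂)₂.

(-1.0660, 0.5170)

At (-1, 2): F = (13.0000, -2.0000).
Jacobian J = [[8·x₁ + 4, 6·x₂ + 1], [8·x₁ + x₂, x₁]].
At the point, J = [[-4.0000, 13.0000], [-6.0000, -1.0000]] (det J = 82.0000).
Solving J·Δ = −F gives Δ = (-0.1585, -1.0488).
Then the next iterate is (x₁, x₂)₁ = (-1.1585, 0.9512).
Round to (-1.1585, 0.9512) and repeat: F = (3.400033, 0.266524), J = [[-5.2680, 6.7072], [-8.3168, -1.1585]].
Δ = (0.0925, -0.4342), so (x₁, x₂)₂ = (-1.0660, 0.5170).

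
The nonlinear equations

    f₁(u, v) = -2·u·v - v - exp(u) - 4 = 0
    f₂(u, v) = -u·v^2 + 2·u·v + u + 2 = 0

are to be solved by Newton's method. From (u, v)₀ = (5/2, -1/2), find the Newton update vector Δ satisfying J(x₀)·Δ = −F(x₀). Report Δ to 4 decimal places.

(-1.0615, -0.2187)

At (5/2, -1/2): F = (-13.182494, 1.3750).
Jacobian J = [[-2·v - exp(u), -2·u - 1], [-v^2 + 2·v + 1, -2·u·v + 2·u]].
At the point, J = [[-11.182494, -6.0000], [-0.2500, 7.5000]] (det J = -85.368705).
Solving J·Δ = −F gives Δ = (-1.0615, -0.2187).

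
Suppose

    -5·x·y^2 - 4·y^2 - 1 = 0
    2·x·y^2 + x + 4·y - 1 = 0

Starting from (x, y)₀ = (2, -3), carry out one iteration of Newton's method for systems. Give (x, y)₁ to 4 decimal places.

At (2, -3): F = (-127.0000, 25.0000).
Jacobian J = [[-5·y^2, -10·x·y - 8·y], [2·y^2 + 1, 4·x·y + 4]].
At the point, J = [[-45.0000, 84.0000], [19.0000, -20.0000]] (det J = -696.0000).
Solving J·Δ = −F gives Δ = (0.6322, 1.8506).
Then the next iterate is (x, y)₁ = (2.6322, -1.1494).

(2.6322, -1.1494)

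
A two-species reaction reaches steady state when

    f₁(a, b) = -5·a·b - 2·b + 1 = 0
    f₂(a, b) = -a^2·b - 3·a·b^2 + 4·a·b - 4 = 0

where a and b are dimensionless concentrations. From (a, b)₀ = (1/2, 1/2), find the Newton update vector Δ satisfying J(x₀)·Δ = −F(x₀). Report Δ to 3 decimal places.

(5.841, -3.523)

At (1/2, 1/2): F = (-1.250, -3.500).
Jacobian J = [[-5·b, -5·a - 2], [-2·a·b - 3·b^2 + 4·b, -a^2 - 6·a·b + 4·a]].
At the point, J = [[-2.500, -4.500], [0.750, 0.250]] (det J = 2.750).
Solving J·Δ = −F gives Δ = (5.841, -3.523).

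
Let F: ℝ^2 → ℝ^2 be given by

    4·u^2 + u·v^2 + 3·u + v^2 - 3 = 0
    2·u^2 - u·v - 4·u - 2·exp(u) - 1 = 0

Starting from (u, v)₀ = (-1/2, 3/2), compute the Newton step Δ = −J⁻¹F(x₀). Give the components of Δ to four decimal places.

(0.2003, 1.4164)

At (-1/2, 3/2): F = (-2.3750, 1.036939).
Jacobian J = [[8·u + v^2 + 3, 2·u·v + 2·v], [4·u - v - 2·exp(u) - 4, -u]].
At the point, J = [[1.2500, 1.5000], [-8.713061, 0.5000]] (det J = 13.694592).
Solving J·Δ = −F gives Δ = (0.2003, 1.4164).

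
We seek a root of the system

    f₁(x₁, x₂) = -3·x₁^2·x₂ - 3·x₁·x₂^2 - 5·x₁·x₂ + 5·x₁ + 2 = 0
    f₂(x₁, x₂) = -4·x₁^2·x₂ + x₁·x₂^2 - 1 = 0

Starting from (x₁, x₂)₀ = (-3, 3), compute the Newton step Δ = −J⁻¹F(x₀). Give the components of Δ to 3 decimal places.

At (-3, 3): F = (32.000, -136.000).
Jacobian J = [[-6·x₁·x₂ - 3·x₂^2 - 5·x₂ + 5, -3·x₁^2 - 6·x₁·x₂ - 5·x₁], [-8·x₁·x₂ + x₂^2, -4·x₁^2 + 2·x₁·x₂]].
At the point, J = [[17.000, 42.000], [81.000, -54.000]] (det J = -4320.000).
Solving J·Δ = −F gives Δ = (0.922, -1.135).

(0.922, -1.135)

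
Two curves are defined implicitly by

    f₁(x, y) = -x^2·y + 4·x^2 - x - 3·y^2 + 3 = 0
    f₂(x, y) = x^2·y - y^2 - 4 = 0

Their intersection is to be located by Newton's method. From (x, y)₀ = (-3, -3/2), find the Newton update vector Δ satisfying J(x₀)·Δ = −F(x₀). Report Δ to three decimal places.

(1.434, 0.570)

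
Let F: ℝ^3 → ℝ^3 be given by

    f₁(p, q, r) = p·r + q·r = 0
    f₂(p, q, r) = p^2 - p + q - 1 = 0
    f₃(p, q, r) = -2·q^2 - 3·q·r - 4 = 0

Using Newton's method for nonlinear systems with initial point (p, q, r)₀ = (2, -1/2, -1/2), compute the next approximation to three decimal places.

(1.435, 0.696, 0.210)

At (2, -1/2, -1/2): F = (-0.750, 0.500, -5.250).
Jacobian J = [[r, r, p + q], [2·p - 1, 1, 0], [0, -4·q - 3·r, -3·q]].
At the point, J = [[-0.500, -0.500, 1.500], [3.000, 1.000, 0.000], [0.000, 3.500, 1.500]] (det J = 17.250).
Solving J·Δ = −F gives Δ = (-0.565, 1.196, 0.710).
Then the next iterate is (p, q, r)₁ = (1.435, 0.696, 0.210).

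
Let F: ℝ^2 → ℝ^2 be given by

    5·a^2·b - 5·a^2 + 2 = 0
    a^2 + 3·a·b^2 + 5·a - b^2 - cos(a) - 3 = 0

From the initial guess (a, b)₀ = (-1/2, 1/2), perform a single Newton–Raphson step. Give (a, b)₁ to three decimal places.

At (-1/2, 1/2): F = (1.375, -6.75258).
Jacobian J = [[10·a·b - 10·a, 5·a^2], [2·a + 3·b^2 + sin(a) + 5, 6·a·b - 2·b]].
At the point, J = [[2.500, 1.250], [4.27057, -2.500]] (det J = -11.58822).
Solving J·Δ = −F gives Δ = (0.432, -1.964).
Then the next iterate is (a, b)₁ = (-0.068, -1.464).

(-0.068, -1.464)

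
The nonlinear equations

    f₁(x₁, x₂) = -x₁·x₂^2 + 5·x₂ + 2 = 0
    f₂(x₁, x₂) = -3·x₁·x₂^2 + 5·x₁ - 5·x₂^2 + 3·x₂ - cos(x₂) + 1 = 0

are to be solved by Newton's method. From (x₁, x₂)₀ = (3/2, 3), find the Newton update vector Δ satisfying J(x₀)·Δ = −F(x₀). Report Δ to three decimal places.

At (3/2, 3): F = (3.500, -67.01001).
Jacobian J = [[-x₂^2, -2·x₁·x₂ + 5], [-3·x₂^2 + 5, -6·x₁·x₂ - 10·x₂ + sin(x₂) + 3]].
At the point, J = [[-9.000, -4.000], [-22.000, -53.85888]] (det J = 396.72992).
Solving J·Δ = −F gives Δ = (1.151, -1.714).

(1.151, -1.714)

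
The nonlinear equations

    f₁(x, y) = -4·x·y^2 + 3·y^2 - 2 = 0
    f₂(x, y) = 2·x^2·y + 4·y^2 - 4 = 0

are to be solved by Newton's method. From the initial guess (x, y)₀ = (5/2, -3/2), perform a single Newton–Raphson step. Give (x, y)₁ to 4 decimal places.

At (5/2, -3/2): F = (-17.7500, -13.7500).
Jacobian J = [[-4·y^2, -8·x·y + 6·y], [4·x·y, 2·x^2 + 8·y]].
At the point, J = [[-9.0000, 21.0000], [-15.0000, 0.5000]] (det J = 310.5000).
Solving J·Δ = −F gives Δ = (-0.9014, 0.4589).
Then the next iterate is (x, y)₁ = (1.5986, -1.0411).

(1.5986, -1.0411)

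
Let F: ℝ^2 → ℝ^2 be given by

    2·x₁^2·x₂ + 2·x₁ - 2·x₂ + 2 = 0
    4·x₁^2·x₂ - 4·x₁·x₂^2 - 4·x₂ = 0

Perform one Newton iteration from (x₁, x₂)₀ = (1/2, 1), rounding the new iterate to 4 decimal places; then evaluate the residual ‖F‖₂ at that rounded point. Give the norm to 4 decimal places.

At (1/2, 1): F = (1.5000, -5.0000).
Jacobian J = [[4·x₁·x₂ + 2, 2·x₁^2 - 2], [8·x₁·x₂ - 4·x₂^2, 4·x₁^2 - 8·x₁·x₂ - 4]].
At the point, J = [[4.0000, -1.5000], [0.0000, -7.0000]] (det J = -28.0000).
Solving J·Δ = −F gives Δ = (-0.6429, -0.7143).
Then the next iterate is (x₁, x₂)₁ = (-0.1429, 0.2857).
Re-evaluating at (-0.1429, 0.2857): F = (1.154468, -1.072807), so ‖F‖₂ = 1.5760.

1.5760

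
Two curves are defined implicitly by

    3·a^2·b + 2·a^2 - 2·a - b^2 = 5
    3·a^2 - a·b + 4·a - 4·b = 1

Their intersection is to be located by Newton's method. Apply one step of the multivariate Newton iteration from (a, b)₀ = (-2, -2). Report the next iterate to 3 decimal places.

At (-2, -2): F = (-21.000, 7.000).
Jacobian J = [[6·a·b + 4·a - 2, 3·a^2 - 2·b], [6·a - b + 4, -a - 4]].
At the point, J = [[14.000, 16.000], [-6.000, -2.000]] (det J = 68.000).
Solving J·Δ = −F gives Δ = (1.029, 0.412).
Then the next iterate is (a, b)₁ = (-0.971, -1.588).

(-0.971, -1.588)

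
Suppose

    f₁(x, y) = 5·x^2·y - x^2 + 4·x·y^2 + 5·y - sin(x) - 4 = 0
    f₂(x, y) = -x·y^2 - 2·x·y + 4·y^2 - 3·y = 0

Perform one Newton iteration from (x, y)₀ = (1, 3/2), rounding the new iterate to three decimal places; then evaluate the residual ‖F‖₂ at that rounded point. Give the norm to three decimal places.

At (1, 3/2): F = (18.15853, -0.750).
Jacobian J = [[10·x·y - 2·x + 4·y^2 - cos(x), 5·x^2 + 8·x·y + 5], [-y^2 - 2·y, -2·x·y - 2·x + 8·y - 3]].
At the point, J = [[21.45970, 22.000], [-5.250, 4.000]] (det J = 201.33879).
Solving J·Δ = −F gives Δ = (-0.443, -0.394).
Then the next iterate is (x, y)₁ = (0.557, 1.106).
Re-evaluating at (0.557, 1.106): F = (5.13216, -0.33848), so ‖F‖₂ = 5.143.

5.143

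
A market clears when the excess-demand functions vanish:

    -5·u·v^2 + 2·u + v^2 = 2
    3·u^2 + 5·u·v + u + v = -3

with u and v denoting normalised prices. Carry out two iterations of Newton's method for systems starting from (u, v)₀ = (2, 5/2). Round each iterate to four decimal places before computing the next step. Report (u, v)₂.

At (2, 5/2): F = (-54.2500, 44.5000).
Jacobian J = [[-5·v^2 + 2, -10·u·v + 2·v], [6·u + 5·v + 1, 5·u + 1]].
At the point, J = [[-29.2500, -45.0000], [25.5000, 11.0000]] (det J = 825.7500).
Solving J·Δ = −F gives Δ = (-1.7024, -0.0990).
Then the next iterate is (u, v)₁ = (0.2976, 2.4010).
Round to (0.2976, 2.4010) and repeat: F = (-4.218023, 9.536985), J = [[-26.824005, -2.343376], [14.7906, 2.4880]].
Δ = (0.3695, -6.0300), so (u, v)₂ = (0.6671, -3.6290).

(0.6671, -3.6290)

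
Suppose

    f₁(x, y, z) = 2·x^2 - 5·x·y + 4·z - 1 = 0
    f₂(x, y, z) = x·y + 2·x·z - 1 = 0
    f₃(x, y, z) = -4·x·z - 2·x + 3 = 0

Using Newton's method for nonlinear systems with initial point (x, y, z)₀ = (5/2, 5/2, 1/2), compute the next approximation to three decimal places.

(2.294, 0.924, -0.118)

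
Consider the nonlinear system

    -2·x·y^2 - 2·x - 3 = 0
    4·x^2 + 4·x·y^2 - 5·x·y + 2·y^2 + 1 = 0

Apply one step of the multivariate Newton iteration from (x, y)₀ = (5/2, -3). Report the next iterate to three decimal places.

(0.985, -2.243)

At (5/2, -3): F = (-53.000, 171.500).
Jacobian J = [[-2·y^2 - 2, -4·x·y], [8·x + 4·y^2 - 5·y, 8·x·y - 5·x + 4·y]].
At the point, J = [[-20.000, 30.000], [71.000, -84.500]] (det J = -440.000).
Solving J·Δ = −F gives Δ = (-1.515, 0.757).
Then the next iterate is (x, y)₁ = (0.985, -2.243).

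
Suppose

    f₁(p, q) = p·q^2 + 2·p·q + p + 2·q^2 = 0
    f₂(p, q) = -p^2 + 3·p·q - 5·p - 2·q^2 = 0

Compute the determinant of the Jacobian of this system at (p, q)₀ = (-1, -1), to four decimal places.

J = [[q^2 + 2·q + 1, 2·p·q + 2·p + 4·q], [-2·p + 3·q - 5, 3·p - 4·q]].
At the point, J = [[0.0000, -4.0000], [-6.0000, 1.0000]].
det J = -24.0000.

-24.0000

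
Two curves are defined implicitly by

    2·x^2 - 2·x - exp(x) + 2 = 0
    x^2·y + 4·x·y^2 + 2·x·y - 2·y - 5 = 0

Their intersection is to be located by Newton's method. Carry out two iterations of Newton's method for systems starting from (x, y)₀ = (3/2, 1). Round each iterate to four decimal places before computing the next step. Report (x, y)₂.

At (3/2, 1): F = (-0.981689, 4.2500).
Jacobian J = [[4·x - exp(x) - 2, 0], [2·x·y + 4·y^2 + 2·y, x^2 + 8·x·y + 2·x - 2]].
At the point, J = [[-0.481689, 0.0000], [9.0000, 15.2500]] (det J = -7.345758).
Solving J·Δ = −F gives Δ = (-2.0380, 0.9241).
Then the next iterate is (x, y)₁ = (-0.5380, 1.9241).
Round to (-0.5380, 1.9241) and repeat: F = (3.070973, -18.328662), J = [[-4.735915, 0.0000], [16.586512, -11.067882]].
Δ = (0.6484, -0.6843), so (x, y)₂ = (0.1104, 1.2398).

(0.1104, 1.2398)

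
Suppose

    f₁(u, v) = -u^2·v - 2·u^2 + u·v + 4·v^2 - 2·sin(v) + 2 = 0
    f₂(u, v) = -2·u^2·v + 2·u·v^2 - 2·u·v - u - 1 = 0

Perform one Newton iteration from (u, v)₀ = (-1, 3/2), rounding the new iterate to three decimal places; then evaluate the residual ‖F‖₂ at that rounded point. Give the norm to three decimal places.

At (-1, 3/2): F = (4.00501, -4.500).
Jacobian J = [[-2·u·v - 4·u + v, -u^2 + u + 8·v - 2·cos(v)], [-4·u·v + 2·v^2 - 2·v - 1, -2·u^2 + 4·u·v - 2·u]].
At the point, J = [[8.500, 9.85853], [6.500, -6.000]] (det J = -115.08042).
Solving J·Δ = −F gives Δ = (0.177, -0.559).
Then the next iterate is (u, v)₁ = (-0.823, 0.941).
Re-evaluating at (-0.823, 0.941): F = (1.15916, -1.36035), so ‖F‖₂ = 1.787.

1.787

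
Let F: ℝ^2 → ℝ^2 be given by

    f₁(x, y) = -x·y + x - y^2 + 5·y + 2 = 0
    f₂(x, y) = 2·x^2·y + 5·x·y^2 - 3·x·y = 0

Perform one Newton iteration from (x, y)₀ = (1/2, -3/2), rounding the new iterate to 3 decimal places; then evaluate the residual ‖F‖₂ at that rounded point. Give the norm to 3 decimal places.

1.863

At (1/2, -3/2): F = (-6.500, 7.125).
Jacobian J = [[-y + 1, -x - 2·y + 5], [4·x·y + 5·y^2 - 3·y, 2·x^2 + 10·x·y - 3·x]].
At the point, J = [[2.500, 7.500], [12.750, -8.500]] (det J = -116.875).
Solving J·Δ = −F gives Δ = (0.016, 0.861).
Then the next iterate is (x, y)₁ = (0.516, -0.639).
Re-evaluating at (0.516, -0.639): F = (-0.75760, 1.70237), so ‖F‖₂ = 1.863.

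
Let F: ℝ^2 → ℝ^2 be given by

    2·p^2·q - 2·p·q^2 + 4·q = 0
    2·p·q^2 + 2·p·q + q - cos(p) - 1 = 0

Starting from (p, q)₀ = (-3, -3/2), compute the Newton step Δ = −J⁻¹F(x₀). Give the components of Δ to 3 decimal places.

(1.349, 0.321)

At (-3, -3/2): F = (-19.500, -6.01001).
Jacobian J = [[4·p·q - 2·q^2, 2·p^2 - 4·p·q + 4], [2·q^2 + 2·q + sin(p), 4·p·q + 2·p + 1]].
At the point, J = [[13.500, 4.000], [1.35888, 13.000]] (det J = 170.06448).
Solving J·Δ = −F gives Δ = (1.349, 0.321).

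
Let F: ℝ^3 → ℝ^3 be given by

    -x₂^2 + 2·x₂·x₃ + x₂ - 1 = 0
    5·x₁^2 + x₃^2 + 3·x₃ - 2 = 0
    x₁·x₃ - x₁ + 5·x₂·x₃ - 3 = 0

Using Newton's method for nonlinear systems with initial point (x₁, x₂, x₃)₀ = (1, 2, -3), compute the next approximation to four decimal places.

(1.7340, 1.8652, 0.4468)

At (1, 2, -3): F = (-15.0000, 3.0000, -37.0000).
Jacobian J = [[0, -2·x₂ + 2·x₃ + 1, 2·x₂], [10·x₁, 0, 2·x₃ + 3], [x₃ - 1, 5·x₃, x₁ + 5·x₂]].
At the point, J = [[0.0000, -9.0000, 4.0000], [10.0000, 0.0000, -3.0000], [-4.0000, -15.0000, 11.0000]] (det J = 282.0000).
Solving J·Δ = −F gives Δ = (0.7340, -0.1348, 3.4468).
Then the next iterate is (x₁, x₂, x₃)₁ = (1.7340, 1.8652, 0.4468).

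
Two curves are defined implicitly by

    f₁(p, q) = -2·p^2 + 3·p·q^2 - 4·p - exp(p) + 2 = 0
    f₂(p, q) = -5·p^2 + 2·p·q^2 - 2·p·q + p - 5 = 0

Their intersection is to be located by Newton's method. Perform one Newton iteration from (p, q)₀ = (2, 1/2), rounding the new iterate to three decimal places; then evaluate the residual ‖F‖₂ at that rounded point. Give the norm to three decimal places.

8.424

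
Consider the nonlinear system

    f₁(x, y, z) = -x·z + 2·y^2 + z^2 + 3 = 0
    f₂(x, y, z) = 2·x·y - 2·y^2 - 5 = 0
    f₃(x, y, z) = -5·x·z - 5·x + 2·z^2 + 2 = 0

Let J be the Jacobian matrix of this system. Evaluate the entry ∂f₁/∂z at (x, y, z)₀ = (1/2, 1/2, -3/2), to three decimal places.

-3.500

∂f₁/∂z = -x + 2·z.
At (1/2, 1/2, -3/2) this is -3.500.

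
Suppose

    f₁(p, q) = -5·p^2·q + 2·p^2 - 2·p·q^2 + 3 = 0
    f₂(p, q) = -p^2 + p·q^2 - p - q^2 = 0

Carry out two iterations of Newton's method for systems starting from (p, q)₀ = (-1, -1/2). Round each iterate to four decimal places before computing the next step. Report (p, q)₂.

(-2.5070, -1.0519)

At (-1, -1/2): F = (8.0000, -0.5000).
Jacobian J = [[-10·p·q + 4·p - 2·q^2, -5·p^2 - 4·p·q], [-2·p + q^2 - 1, 2·p·q - 2·q]].
At the point, J = [[-9.5000, -7.0000], [1.2500, 2.0000]] (det J = -10.2500).
Solving J·Δ = −F gives Δ = (1.2195, -0.5122).
Then the next iterate is (p, q)₁ = (0.2195, -1.0122).
Round to (0.2195, -1.0122) and repeat: F = (2.890424, -1.067341), J = [[1.050681, 0.647810], [-0.414451, 1.580044]].
Δ = (-2.7265, -0.0397), so (p, q)₂ = (-2.5070, -1.0519).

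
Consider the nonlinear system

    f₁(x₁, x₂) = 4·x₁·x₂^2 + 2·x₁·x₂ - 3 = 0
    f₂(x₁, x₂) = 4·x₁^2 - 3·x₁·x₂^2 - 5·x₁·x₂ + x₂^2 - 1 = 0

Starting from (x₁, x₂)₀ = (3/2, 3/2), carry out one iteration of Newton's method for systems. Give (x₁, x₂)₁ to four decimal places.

(1.2844, 0.9089)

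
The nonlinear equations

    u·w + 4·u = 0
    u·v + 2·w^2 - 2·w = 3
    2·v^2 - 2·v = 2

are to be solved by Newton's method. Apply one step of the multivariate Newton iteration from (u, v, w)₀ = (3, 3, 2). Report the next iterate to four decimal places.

At (3, 3, 2): F = (18.0000, 10.0000, 10.0000).
Jacobian J = [[w + 4, 0, u], [v, u, 4·w - 2], [0, 4·v - 2, 0]].
At the point, J = [[6.0000, 0.0000, 3.0000], [3.0000, 3.0000, 6.0000], [0.0000, 10.0000, 0.0000]] (det J = -270.0000).
Solving J·Δ = −F gives Δ = (-3.2222, -1.0000, 0.4444).
Then the next iterate is (u, v, w)₁ = (-0.2222, 2.0000, 2.4444).

(-0.2222, 2.0000, 2.4444)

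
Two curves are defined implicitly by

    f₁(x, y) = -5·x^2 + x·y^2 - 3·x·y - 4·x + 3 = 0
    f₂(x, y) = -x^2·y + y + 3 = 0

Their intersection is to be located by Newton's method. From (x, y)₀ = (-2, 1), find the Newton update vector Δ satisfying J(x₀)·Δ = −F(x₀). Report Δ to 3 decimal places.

At (-2, 1): F = (-5.000, 0.000).
Jacobian J = [[-10·x + y^2 - 3·y - 4, 2·x·y - 3·x], [-2·x·y, -x^2 + 1]].
At the point, J = [[14.000, 2.000], [4.000, -3.000]] (det J = -50.000).
Solving J·Δ = −F gives Δ = (0.300, 0.400).

(0.300, 0.400)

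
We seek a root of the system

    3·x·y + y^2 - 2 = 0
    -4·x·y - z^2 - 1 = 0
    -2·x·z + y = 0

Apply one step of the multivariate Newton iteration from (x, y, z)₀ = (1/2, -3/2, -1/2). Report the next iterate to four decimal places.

At (1/2, -3/2, -1/2): F = (-2.0000, 1.7500, -1.0000).
Jacobian J = [[3·y, 3·x + 2·y, 0], [-4·y, -4·x, -2·z], [-2·z, 1, -2·x]].
At the point, J = [[-4.5000, -1.5000, 0.0000], [6.0000, -2.0000, 1.0000], [1.0000, 1.0000, -1.0000]] (det J = -15.0000).
Solving J·Δ = −F gives Δ = (-0.2083, -0.7083, -1.9167).
Then the next iterate is (x, y, z)₁ = (0.2917, -2.2083, -2.4167).

(0.2917, -2.2083, -2.4167)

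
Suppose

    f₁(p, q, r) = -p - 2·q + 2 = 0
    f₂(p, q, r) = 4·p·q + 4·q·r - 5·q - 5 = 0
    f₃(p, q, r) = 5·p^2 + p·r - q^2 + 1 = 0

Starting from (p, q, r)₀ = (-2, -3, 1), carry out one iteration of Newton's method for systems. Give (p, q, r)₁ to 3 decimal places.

(0.112, 0.944, -2.237)

At (-2, -3, 1): F = (10.000, 22.000, 10.000).
Jacobian J = [[-1, -2, 0], [4·q, 4·p + 4·r - 5, 4·q], [10·p + r, -2·q, p]].
At the point, J = [[-1.000, -2.000, 0.000], [-12.000, -9.000, -12.000], [-19.000, 6.000, -2.000]] (det J = -498.000).
Solving J·Δ = −F gives Δ = (2.112, 3.944, -3.237).
Then the next iterate is (p, q, r)₁ = (0.112, 0.944, -2.237).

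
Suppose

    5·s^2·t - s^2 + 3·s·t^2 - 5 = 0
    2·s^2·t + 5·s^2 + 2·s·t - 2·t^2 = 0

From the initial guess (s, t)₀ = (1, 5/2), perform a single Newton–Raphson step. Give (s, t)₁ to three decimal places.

(0.732, 1.798)

At (1, 5/2): F = (25.250, 2.500).
Jacobian J = [[10·s·t - 2·s + 3·t^2, 5·s^2 + 6·s·t], [4·s·t + 10·s + 2·t, 2·s^2 + 2·s - 4·t]].
At the point, J = [[41.750, 20.000], [25.000, -6.000]] (det J = -750.500).
Solving J·Δ = −F gives Δ = (-0.268, -0.702).
Then the next iterate is (s, t)₁ = (0.732, 1.798).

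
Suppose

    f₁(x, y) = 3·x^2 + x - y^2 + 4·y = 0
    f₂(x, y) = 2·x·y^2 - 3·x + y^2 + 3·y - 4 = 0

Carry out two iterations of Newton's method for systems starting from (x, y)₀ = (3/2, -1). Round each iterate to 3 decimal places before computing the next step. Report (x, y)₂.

At (3/2, -1): F = (3.250, -7.500).
Jacobian J = [[6·x + 1, -2·y + 4], [2·y^2 - 3, 4·x·y + 2·y + 3]].
At the point, J = [[10.000, 6.000], [-1.000, -5.000]] (det J = -44.000).
Solving J·Δ = −F gives Δ = (0.653, -1.631).
Then the next iterate is (x, y)₁ = (2.153, -2.631).
Round to (2.153, -2.631) and repeat: F = (-1.38693, 18.37699), J = [[13.918, 9.262], [10.84432, -24.92017]].
Δ = (-0.303, 0.605), so (x, y)₂ = (1.850, -2.026).

(1.850, -2.026)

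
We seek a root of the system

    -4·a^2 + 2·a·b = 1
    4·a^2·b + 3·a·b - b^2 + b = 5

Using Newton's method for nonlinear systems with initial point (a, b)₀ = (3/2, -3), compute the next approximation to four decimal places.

(0.5726, -2.2308)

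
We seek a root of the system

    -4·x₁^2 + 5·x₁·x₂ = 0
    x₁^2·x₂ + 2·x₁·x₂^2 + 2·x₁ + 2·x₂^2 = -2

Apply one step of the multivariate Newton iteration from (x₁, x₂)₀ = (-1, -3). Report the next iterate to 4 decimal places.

(-0.9675, -0.8455)

At (-1, -3): F = (11.0000, -3.0000).
Jacobian J = [[-8·x₁ + 5·x₂, 5·x₁], [2·x₁·x₂ + 2·x₂^2 + 2, x₁^2 + 4·x₁·x₂ + 4·x₂]].
At the point, J = [[-7.0000, -5.0000], [26.0000, 1.0000]] (det J = 123.0000).
Solving J·Δ = −F gives Δ = (0.0325, 2.1545).
Then the next iterate is (x₁, x₂)₁ = (-0.9675, -0.8455).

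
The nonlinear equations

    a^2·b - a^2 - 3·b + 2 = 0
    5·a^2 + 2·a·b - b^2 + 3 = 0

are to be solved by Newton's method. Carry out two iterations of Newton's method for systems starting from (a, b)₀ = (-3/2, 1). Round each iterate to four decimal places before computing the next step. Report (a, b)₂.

(1.1396, 0.9017)

At (-3/2, 1): F = (-1.0000, 10.2500).
Jacobian J = [[2·a·b - 2·a, a^2 - 3], [10·a + 2·b, 2·a - 2·b]].
At the point, J = [[0.0000, -0.7500], [-13.0000, -5.0000]] (det J = -9.7500).
Solving J·Δ = −F gives Δ = (1.3013, -1.3333).
Then the next iterate is (a, b)₁ = (-0.1987, -0.3333).
Round to (-0.1987, -0.3333) and repeat: F = (2.947259, 3.218773), J = [[0.529853, -2.960518], [-2.6536, 0.2692]].
Δ = (1.3383, 1.2350), so (a, b)₂ = (1.1396, 0.9017).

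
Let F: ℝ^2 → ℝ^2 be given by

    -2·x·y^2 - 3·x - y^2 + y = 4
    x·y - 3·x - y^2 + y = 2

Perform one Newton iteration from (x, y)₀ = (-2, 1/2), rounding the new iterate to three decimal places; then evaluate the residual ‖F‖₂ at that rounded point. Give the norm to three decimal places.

At (-2, 1/2): F = (3.250, 3.250).
Jacobian J = [[-2·y^2 - 3, -4·x·y - 2·y + 1], [y - 3, x - 2·y + 1]].
At the point, J = [[-3.500, 4.000], [-2.500, -2.000]] (det J = 17.000).
Solving J·Δ = −F gives Δ = (1.147, 0.191).
Then the next iterate is (x, y)₁ = (-0.853, 0.691).
Re-evaluating at (-0.853, 0.691): F = (-0.41290, 0.18310), so ‖F‖₂ = 0.452.

0.452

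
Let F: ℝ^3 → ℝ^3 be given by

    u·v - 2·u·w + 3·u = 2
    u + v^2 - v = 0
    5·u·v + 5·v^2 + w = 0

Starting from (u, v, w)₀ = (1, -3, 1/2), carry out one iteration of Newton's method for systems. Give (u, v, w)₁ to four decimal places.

(0.1316, -1.2669, 0.3008)

At (1, -3, 1/2): F = (-3.0000, 13.0000, 30.5000).
Jacobian J = [[v - 2·w + 3, u, -2·u], [1, 2·v - 1, 0], [5·v, 5·u + 10·v, 1]].
At the point, J = [[-1.0000, 1.0000, -2.0000], [1.0000, -7.0000, 0.0000], [-15.0000, -25.0000, 1.0000]] (det J = 266.0000).
Solving J·Δ = −F gives Δ = (-0.8684, 1.7331, -0.1992).
Then the next iterate is (u, v, w)₁ = (0.1316, -1.2669, 0.3008).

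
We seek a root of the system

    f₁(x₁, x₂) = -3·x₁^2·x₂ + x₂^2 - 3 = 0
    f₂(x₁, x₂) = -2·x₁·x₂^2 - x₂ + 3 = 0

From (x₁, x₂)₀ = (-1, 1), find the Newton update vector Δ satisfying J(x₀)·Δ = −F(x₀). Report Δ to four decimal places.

At (-1, 1): F = (-5.0000, 4.0000).
Jacobian J = [[-6·x₁·x₂, -3·x₁^2 + 2·x₂], [-2·x₂^2, -4·x₁·x₂ - 1]].
At the point, J = [[6.0000, -1.0000], [-2.0000, 3.0000]] (det J = 16.0000).
Solving J·Δ = −F gives Δ = (0.6875, -0.8750).

(0.6875, -0.8750)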